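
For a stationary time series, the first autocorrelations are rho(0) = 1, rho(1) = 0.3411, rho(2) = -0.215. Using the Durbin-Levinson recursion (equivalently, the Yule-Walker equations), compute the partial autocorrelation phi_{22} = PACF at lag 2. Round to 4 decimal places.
\phi_{22} = -0.3750

The PACF at lag k is phi_{kk}, the last component of the solution
to the Yule-Walker system G_k phi = r_k where
  (G_k)_{ij} = rho(|i - j|), (r_k)_i = rho(i), i,j = 1..k.
Equivalently, Durbin-Levinson gives phi_{kk} iteratively:
  phi_{11} = rho(1)
  phi_{kk} = [rho(k) - sum_{j=1..k-1} phi_{k-1,j} rho(k-j)]
            / [1 - sum_{j=1..k-1} phi_{k-1,j} rho(j)],
  phi_{k,j} = phi_{k-1,j} - phi_{kk} phi_{k-1,k-j},  j = 1..k-1.
Step k = 1:
  phi_11 = rho(1) = 0.3411.
Step k = 2:
  phi_22 = [rho(2) - phi_11 rho(1)] / [1 - phi_11 rho(1)] = [-0.215 - (0.3411)(0.3411)] / [1 - (0.3411)(0.3411)]
         = -0.33134921 / 0.88365079 = -0.375.
Therefore phi_{22} = -0.3750.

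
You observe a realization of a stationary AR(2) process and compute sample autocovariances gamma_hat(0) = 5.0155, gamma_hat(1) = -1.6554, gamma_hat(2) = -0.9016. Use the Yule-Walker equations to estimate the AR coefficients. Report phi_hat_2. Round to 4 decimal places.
\hat\phi_{2} = -0.3240

The Yule-Walker equations for an AR(p) process read, in matrix form,
  Gamma_p phi = r_p,   with   (Gamma_p)_{ij} = gamma(|i - j|),
                       (r_p)_i = gamma(i),   i,j = 1..p.
Substitute the sample gammas (Toeplitz matrix and right-hand side of size 2):
  Gamma_p = [[5.0155, -1.6554], [-1.6554, 5.0155]]
  r_p     = [-1.6554, -0.9016]
Written out:
  5.0155 phi_1 - 1.6554 phi_2 = -1.6554
  -1.6554 phi_1 + 5.0155 phi_2 = -0.9016
Solve by Cramer's rule:
  det = gamma(0)^2 - gamma(1)^2 = (5.0155)^2 - (-1.6554)^2 = 25.15524025 - 2.74034916 = 22.41489109
  phi_hat_1 = [gamma(1) gamma(0) - gamma(1) gamma(2)] / det = [(-1.6554)(5.0155) - (-1.6554)(-0.9016)] / 22.41489109 = -9.79516734 / 22.41489109 = -0.437
  phi_hat_2 = [gamma(0) gamma(2) - gamma(1)^2] / det = [(5.0155)(-0.9016) - (-1.6554)^2] / 22.41489109 = -7.26232396 / 22.41489109 = -0.324
So phi_hat = [-0.4370, -0.3240].
Therefore phi_hat_2 = -0.3240.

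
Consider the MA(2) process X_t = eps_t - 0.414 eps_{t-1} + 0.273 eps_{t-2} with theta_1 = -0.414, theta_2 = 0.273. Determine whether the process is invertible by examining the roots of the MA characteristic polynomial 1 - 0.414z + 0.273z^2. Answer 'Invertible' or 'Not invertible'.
\text{Invertible}

The MA(q) characteristic polynomial is P(z) = 1 - 0.414z + 0.273z^2.
Invertibility requires all roots to lie outside the unit circle, i.e. |z| > 1 for every root.
Set 1 + (-0.414) z + (0.273) z^2 = 0, i.e. a z^2 + b z + c = 0 with a = 0.273, b = -0.414, c = 1.
Discriminant D = b^2 - 4ac = (-0.414)^2 - 4*(0.273)*1 = 0.171396 - (1.092) = -0.920604.
D < 0, so the roots are the complex-conjugate pair z = (-b +/- i sqrt(-D)) / (2a) = 0.7582 +/- 1.7573i.
For a conjugate pair |z|^2 = z * conj(z) = (product of roots) = c/a = 1/(0.273) = 3.663004, so |z| = sqrt(3.663004) = 1.9139 for both roots.
Moduli of all roots: 1.9139, 1.9139.
All moduli strictly greater than 1? Yes.
Verdict: Invertible.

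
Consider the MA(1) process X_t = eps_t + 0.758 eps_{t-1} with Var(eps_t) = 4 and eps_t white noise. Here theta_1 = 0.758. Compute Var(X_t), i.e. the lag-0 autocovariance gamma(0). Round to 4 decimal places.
\gamma(0) = 6.2983

For an MA(q) process X_t = eps_t + sum_i theta_i eps_{t-i} with
Var(eps_t) = sigma^2, the variance is
  gamma(0) = sigma^2 * (1 + sum_i theta_i^2).
  sum_i theta_i^2 = (0.758)^2 = 0.574564.
  gamma(0) = 4 * (1 + 0.574564) = 4 * 1.574564 = 6.298256, which rounds to 6.2983.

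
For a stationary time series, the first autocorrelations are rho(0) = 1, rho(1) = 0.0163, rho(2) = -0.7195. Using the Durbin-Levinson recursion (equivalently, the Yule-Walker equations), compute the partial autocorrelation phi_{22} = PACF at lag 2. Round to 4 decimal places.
\phi_{22} = -0.7200

The PACF at lag k is phi_{kk}, the last component of the solution
to the Yule-Walker system G_k phi = r_k where
  (G_k)_{ij} = rho(|i - j|), (r_k)_i = rho(i), i,j = 1..k.
Equivalently, Durbin-Levinson gives phi_{kk} iteratively:
  phi_{11} = rho(1)
  phi_{kk} = [rho(k) - sum_{j=1..k-1} phi_{k-1,j} rho(k-j)]
            / [1 - sum_{j=1..k-1} phi_{k-1,j} rho(j)],
  phi_{k,j} = phi_{k-1,j} - phi_{kk} phi_{k-1,k-j},  j = 1..k-1.
Step k = 1:
  phi_11 = rho(1) = 0.0163.
Step k = 2:
  phi_22 = [rho(2) - phi_11 rho(1)] / [1 - phi_11 rho(1)] = [-0.7195 - (0.0163)(0.0163)] / [1 - (0.0163)(0.0163)]
         = -0.71976569 / 0.99973431 = -0.72.
Therefore phi_{22} = -0.7200.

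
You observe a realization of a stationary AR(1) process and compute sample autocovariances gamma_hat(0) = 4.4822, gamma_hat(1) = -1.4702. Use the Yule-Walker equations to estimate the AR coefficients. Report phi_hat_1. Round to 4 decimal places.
\hat\phi_{1} = -0.3280

The Yule-Walker equations for an AR(p) process read, in matrix form,
  Gamma_p phi = r_p,   with   (Gamma_p)_{ij} = gamma(|i - j|),
                       (r_p)_i = gamma(i),   i,j = 1..p.
Substitute the sample gammas (Toeplitz matrix and right-hand side of size 1):
  Gamma_p = [[4.4822]]
  r_p     = [-1.4702]
With p = 1 this is the single equation gamma(0) phi_1 = gamma(1):
  phi_hat_1 = gamma(1) / gamma(0) = -1.4702 / 4.4822 = -0.3280.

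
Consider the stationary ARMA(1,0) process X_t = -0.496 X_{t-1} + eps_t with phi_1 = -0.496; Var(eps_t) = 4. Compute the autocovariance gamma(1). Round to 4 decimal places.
\gamma(1) = -2.6314

Multiply the model equation by X_{t-k} and take expectations. With theta_0 = psi_0 = 1 and psi_j the MA(infinity) weights, this gives
  gamma(k) - sum_i phi_i gamma(k-i) = c_k,
  c_k = sigma^2 * sum_{j=k..q} theta_j psi_{j-k}   (c_k = 0 for k > q),
using gamma(-m) = gamma(m).
Pure AR (q = 0): c_0 = sigma^2 = 4, c_k = 0 for k >= 1.
Equations for k = 0 and k = 1 (AR order 1):
  gamma(0) = phi_1 gamma(1) + c_0
  gamma(1) = phi_1 gamma(0) + c_1
Substituting the second into the first: gamma(0) (1 - phi_1^2) = c_0 + phi_1 c_1, so
  gamma(0) = c_0 / (1 - phi_1^2) = 4 / (1 - (-0.496)^2) = 4 / 0.753984 = 5.305152.
  gamma(1) = phi_1 gamma(0) = (-0.496)(5.305152) = -2.631356.
Therefore gamma(1) = -2.6314 (to 4 decimal places).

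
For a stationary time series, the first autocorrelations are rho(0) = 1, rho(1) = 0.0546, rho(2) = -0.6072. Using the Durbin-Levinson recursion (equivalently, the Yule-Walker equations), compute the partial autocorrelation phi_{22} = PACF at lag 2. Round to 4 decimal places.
\phi_{22} = -0.6120

The PACF at lag k is phi_{kk}, the last component of the solution
to the Yule-Walker system G_k phi = r_k where
  (G_k)_{ij} = rho(|i - j|), (r_k)_i = rho(i), i,j = 1..k.
Equivalently, Durbin-Levinson gives phi_{kk} iteratively:
  phi_{11} = rho(1)
  phi_{kk} = [rho(k) - sum_{j=1..k-1} phi_{k-1,j} rho(k-j)]
            / [1 - sum_{j=1..k-1} phi_{k-1,j} rho(j)],
  phi_{k,j} = phi_{k-1,j} - phi_{kk} phi_{k-1,k-j},  j = 1..k-1.
Step k = 1:
  phi_11 = rho(1) = 0.0546.
Step k = 2:
  phi_22 = [rho(2) - phi_11 rho(1)] / [1 - phi_11 rho(1)] = [-0.6072 - (0.0546)(0.0546)] / [1 - (0.0546)(0.0546)]
         = -0.61018116 / 0.99701884 = -0.612.
Therefore phi_{22} = -0.6120.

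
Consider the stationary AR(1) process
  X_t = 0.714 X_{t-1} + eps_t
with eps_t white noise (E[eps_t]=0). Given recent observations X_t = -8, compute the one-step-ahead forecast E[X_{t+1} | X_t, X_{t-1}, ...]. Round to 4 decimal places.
E[X_{t+1} \mid \mathcal F_t] = -5.7120

For an AR(p) model X_t = c + sum_i phi_i X_{t-i} + eps_t, the
one-step-ahead conditional mean is
  E[X_{t+1} | X_t, ...] = c + sum_i phi_i X_{t+1-i}.
Substitute known values:
  E[X_{t+1} | ...] = (0.714) * (-8)
                   = -5.7120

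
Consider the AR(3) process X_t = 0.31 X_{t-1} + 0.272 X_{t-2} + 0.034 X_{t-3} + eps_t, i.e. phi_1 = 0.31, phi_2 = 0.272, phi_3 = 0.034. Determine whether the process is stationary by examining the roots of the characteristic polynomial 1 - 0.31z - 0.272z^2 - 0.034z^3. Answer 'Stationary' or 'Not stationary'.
\text{Stationary}

The AR(p) characteristic polynomial is P(z) = 1 - 0.31z - 0.272z^2 - 0.034z^3.
Stationarity requires all roots to lie outside the unit circle, i.e. |z| > 1 for every root.
Degree 3: look for a simple real root z0 first, then factor out (1 - z/z0) and solve the remaining quadratic.
Testing z0 = -5: P(-5) = 1 + (-0.31)(-5) + (-0.272)(-5)^2 + (-0.034)(-5)^3
  = 1 + (1.55) + (-6.8) + (4.25) = 0.  So z_0 = -5 is a root, |z_0| = 5.
Divide out the factor (1 + 0.2 z) = (1 - z/z0) (since 1/z0 = -0.2):
  P(z) = (1 + 0.2 z)(1 + (-0.51) z + (-0.17) z^2)
  [check: z-coef -0.51 - (-0.2) = -0.31; z^2-coef -0.17 - (-0.2)(-0.51) = -0.272; z^3-coef -(-0.2)(-0.17) = -0.034.]
Remaining roots from the quadratic factor 1 + (-0.51) z + (-0.17) z^2:
  Set 1 + (-0.51) z + (-0.17) z^2 = 0, i.e. a z^2 + b z + c = 0 with a = -0.17, b = -0.51, c = 1.
  Discriminant D = b^2 - 4ac = (-0.51)^2 - 4*(-0.17)*1 = 0.2601 - (-0.68) = 0.9401.
  D >= 0, so the roots are real: z = (-b +/- sqrt(D)) / (2a) = (0.51 +/- 0.969588) / (-0.34).
    z_1 = (0.51 + 0.969588) / (-0.34) = -4.3517,   |z_1| = 4.3517.
    z_2 = (0.51 - 0.969588) / (-0.34) = 1.3517,   |z_2| = 1.3517.
Moduli of all roots: 5.0000, 4.3517, 1.3517.
All moduli strictly greater than 1? Yes.
Verdict: Stationary.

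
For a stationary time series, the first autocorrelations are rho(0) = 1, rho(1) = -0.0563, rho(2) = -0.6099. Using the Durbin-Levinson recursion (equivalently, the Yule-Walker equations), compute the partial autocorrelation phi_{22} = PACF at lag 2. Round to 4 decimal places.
\phi_{22} = -0.6150

The PACF at lag k is phi_{kk}, the last component of the solution
to the Yule-Walker system G_k phi = r_k where
  (G_k)_{ij} = rho(|i - j|), (r_k)_i = rho(i), i,j = 1..k.
Equivalently, Durbin-Levinson gives phi_{kk} iteratively:
  phi_{11} = rho(1)
  phi_{kk} = [rho(k) - sum_{j=1..k-1} phi_{k-1,j} rho(k-j)]
            / [1 - sum_{j=1..k-1} phi_{k-1,j} rho(j)],
  phi_{k,j} = phi_{k-1,j} - phi_{kk} phi_{k-1,k-j},  j = 1..k-1.
Step k = 1:
  phi_11 = rho(1) = -0.0563.
Step k = 2:
  phi_22 = [rho(2) - phi_11 rho(1)] / [1 - phi_11 rho(1)] = [-0.6099 - (-0.0563)(-0.0563)] / [1 - (-0.0563)(-0.0563)]
         = -0.61306969 / 0.99683031 = -0.615.
Therefore phi_{22} = -0.6150.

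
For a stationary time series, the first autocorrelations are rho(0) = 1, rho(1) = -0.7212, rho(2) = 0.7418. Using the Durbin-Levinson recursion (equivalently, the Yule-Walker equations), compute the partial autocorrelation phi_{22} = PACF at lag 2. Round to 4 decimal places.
\phi_{22} = 0.4619

The PACF at lag k is phi_{kk}, the last component of the solution
to the Yule-Walker system G_k phi = r_k where
  (G_k)_{ij} = rho(|i - j|), (r_k)_i = rho(i), i,j = 1..k.
Equivalently, Durbin-Levinson gives phi_{kk} iteratively:
  phi_{11} = rho(1)
  phi_{kk} = [rho(k) - sum_{j=1..k-1} phi_{k-1,j} rho(k-j)]
            / [1 - sum_{j=1..k-1} phi_{k-1,j} rho(j)],
  phi_{k,j} = phi_{k-1,j} - phi_{kk} phi_{k-1,k-j},  j = 1..k-1.
Step k = 1:
  phi_11 = rho(1) = -0.7212.
Step k = 2:
  phi_22 = [rho(2) - phi_11 rho(1)] / [1 - phi_11 rho(1)] = [0.7418 - (-0.7212)(-0.7212)] / [1 - (-0.7212)(-0.7212)]
         = 0.22167056 / 0.47987056 = 0.4619.
Therefore phi_{22} = 0.4619.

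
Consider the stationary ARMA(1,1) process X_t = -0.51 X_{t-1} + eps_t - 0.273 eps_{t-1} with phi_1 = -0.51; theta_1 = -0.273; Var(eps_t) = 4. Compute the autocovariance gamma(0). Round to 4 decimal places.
\gamma(0) = 7.3144

Multiply the model equation by X_{t-k} and take expectations. With theta_0 = psi_0 = 1 and psi_j the MA(infinity) weights, this gives
  gamma(k) - sum_i phi_i gamma(k-i) = c_k,
  c_k = sigma^2 * sum_{j=k..q} theta_j psi_{j-k}   (c_k = 0 for k > q),
using gamma(-m) = gamma(m).
psi-weights needed (psi_j = theta_j + sum_i phi_i psi_{j-i}):
  psi_1 = theta_1 + phi_1 = -0.273 + (-0.51) = -0.783
Right-hand sides:
  c_0 = sigma^2 (1 + theta_1 psi_1) = 4 * (1 + (-0.273)(-0.783)) = 4 * 1.213759 = 4.855036
  c_1 = sigma^2 theta_1 = 4 * (-0.273) = -1.092
  c_2 = 0
Equations for k = 0 and k = 1 (AR order 1):
  gamma(0) = phi_1 gamma(1) + c_0
  gamma(1) = phi_1 gamma(0) + c_1
Substituting the second into the first: gamma(0) (1 - phi_1^2) = c_0 + phi_1 c_1, so
  gamma(0) = (c_0 + phi_1 c_1) / (1 - phi_1^2) = (4.855036 + (-0.51)(-1.092)) / (1 - (-0.51)^2) = 5.411956 / 0.7399 = 7.314442.
Therefore gamma(0) = 7.3144 (to 4 decimal places).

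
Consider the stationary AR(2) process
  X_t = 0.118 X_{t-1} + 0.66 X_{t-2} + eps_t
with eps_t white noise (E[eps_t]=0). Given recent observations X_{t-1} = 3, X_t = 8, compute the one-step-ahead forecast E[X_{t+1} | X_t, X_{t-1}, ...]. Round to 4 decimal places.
E[X_{t+1} \mid \mathcal F_t] = 2.9240

For an AR(p) model X_t = c + sum_i phi_i X_{t-i} + eps_t, the
one-step-ahead conditional mean is
  E[X_{t+1} | X_t, ...] = c + sum_i phi_i X_{t+1-i}.
Substitute known values:
  E[X_{t+1} | ...] = (0.118) * (8) + (0.66) * (3)
                   = 2.9240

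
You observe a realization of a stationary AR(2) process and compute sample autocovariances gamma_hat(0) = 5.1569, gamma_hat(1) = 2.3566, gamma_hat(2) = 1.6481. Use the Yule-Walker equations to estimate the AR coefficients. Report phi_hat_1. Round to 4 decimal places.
\hat\phi_{1} = 0.3930

The Yule-Walker equations for an AR(p) process read, in matrix form,
  Gamma_p phi = r_p,   with   (Gamma_p)_{ij} = gamma(|i - j|),
                       (r_p)_i = gamma(i),   i,j = 1..p.
Substitute the sample gammas (Toeplitz matrix and right-hand side of size 2):
  Gamma_p = [[5.1569, 2.3566], [2.3566, 5.1569]]
  r_p     = [2.3566, 1.6481]
Written out:
  5.1569 phi_1 + 2.3566 phi_2 = 2.3566
  2.3566 phi_1 + 5.1569 phi_2 = 1.6481
Solve by Cramer's rule:
  det = gamma(0)^2 - gamma(1)^2 = (5.1569)^2 - (2.3566)^2 = 26.59361761 - 5.55356356 = 21.04005405
  phi_hat_1 = [gamma(1) gamma(0) - gamma(1) gamma(2)] / det = [(2.3566)(5.1569) - (2.3566)(1.6481)] / 21.04005405 = 8.26883808 / 21.04005405 = 0.393
  phi_hat_2 = [gamma(0) gamma(2) - gamma(1)^2] / det = [(5.1569)(1.6481) - (2.3566)^2] / 21.04005405 = 2.94552333 / 21.04005405 = 0.14
So phi_hat = [0.3930, 0.1400].
Therefore phi_hat_1 = 0.3930.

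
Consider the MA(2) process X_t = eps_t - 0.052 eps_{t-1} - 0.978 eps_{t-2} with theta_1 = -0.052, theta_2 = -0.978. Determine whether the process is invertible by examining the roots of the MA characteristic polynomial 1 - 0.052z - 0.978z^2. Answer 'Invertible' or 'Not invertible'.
\text{Not invertible}

The MA(q) characteristic polynomial is P(z) = 1 - 0.052z - 0.978z^2.
Invertibility requires all roots to lie outside the unit circle, i.e. |z| > 1 for every root.
Set 1 + (-0.052) z + (-0.978) z^2 = 0, i.e. a z^2 + b z + c = 0 with a = -0.978, b = -0.052, c = 1.
Discriminant D = b^2 - 4ac = (-0.052)^2 - 4*(-0.978)*1 = 0.002704 - (-3.912) = 3.914704.
D >= 0, so the roots are real: z = (-b +/- sqrt(D)) / (2a) = (0.052 +/- 1.978561) / (-1.956).
  z_1 = (0.052 + 1.978561) / (-1.956) = -1.0381,   |z_1| = 1.0381.
  z_2 = (0.052 - 1.978561) / (-1.956) = 0.9849,   |z_2| = 0.9849.
Moduli of all roots: 1.0381, 0.9849.
All moduli strictly greater than 1? No.
Verdict: Not invertible.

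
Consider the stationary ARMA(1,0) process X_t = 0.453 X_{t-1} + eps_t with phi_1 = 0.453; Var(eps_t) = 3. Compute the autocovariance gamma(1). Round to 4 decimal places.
\gamma(1) = 1.7099

Multiply the model equation by X_{t-k} and take expectations. With theta_0 = psi_0 = 1 and psi_j the MA(infinity) weights, this gives
  gamma(k) - sum_i phi_i gamma(k-i) = c_k,
  c_k = sigma^2 * sum_{j=k..q} theta_j psi_{j-k}   (c_k = 0 for k > q),
using gamma(-m) = gamma(m).
Pure AR (q = 0): c_0 = sigma^2 = 3, c_k = 0 for k >= 1.
Equations for k = 0 and k = 1 (AR order 1):
  gamma(0) = phi_1 gamma(1) + c_0
  gamma(1) = phi_1 gamma(0) + c_1
Substituting the second into the first: gamma(0) (1 - phi_1^2) = c_0 + phi_1 c_1, so
  gamma(0) = c_0 / (1 - phi_1^2) = 3 / (1 - (0.453)^2) = 3 / 0.794791 = 3.774577.
  gamma(1) = phi_1 gamma(0) = (0.453)(3.774577) = 1.709883.
Therefore gamma(1) = 1.7099 (to 4 decimal places).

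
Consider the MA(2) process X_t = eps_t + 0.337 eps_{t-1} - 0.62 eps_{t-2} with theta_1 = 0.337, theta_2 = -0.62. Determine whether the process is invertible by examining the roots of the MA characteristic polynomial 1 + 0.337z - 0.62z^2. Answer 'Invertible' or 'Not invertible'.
\text{Invertible}

The MA(q) characteristic polynomial is P(z) = 1 + 0.337z - 0.62z^2.
Invertibility requires all roots to lie outside the unit circle, i.e. |z| > 1 for every root.
Set 1 + (0.337) z + (-0.62) z^2 = 0, i.e. a z^2 + b z + c = 0 with a = -0.62, b = 0.337, c = 1.
Discriminant D = b^2 - 4ac = (0.337)^2 - 4*(-0.62)*1 = 0.113569 - (-2.48) = 2.593569.
D >= 0, so the roots are real: z = (-b +/- sqrt(D)) / (2a) = (-0.337 +/- 1.610456) / (-1.24).
  z_1 = (-0.337 + 1.610456) / (-1.24) = -1.027,   |z_1| = 1.027.
  z_2 = (-0.337 - 1.610456) / (-1.24) = 1.5705,   |z_2| = 1.5705.
Moduli of all roots: 1.0270, 1.5705.
All moduli strictly greater than 1? Yes.
Verdict: Invertible.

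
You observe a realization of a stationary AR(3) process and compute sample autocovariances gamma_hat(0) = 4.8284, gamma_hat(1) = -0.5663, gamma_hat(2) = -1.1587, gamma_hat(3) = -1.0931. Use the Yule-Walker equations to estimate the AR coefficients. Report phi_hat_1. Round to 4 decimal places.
\hat\phi_{1} = -0.2290

The Yule-Walker equations for an AR(p) process read, in matrix form,
  Gamma_p phi = r_p,   with   (Gamma_p)_{ij} = gamma(|i - j|),
                       (r_p)_i = gamma(i),   i,j = 1..p.
Substitute the sample gammas (Toeplitz matrix and right-hand side of size 3):
  Gamma_p = [[4.8284, -0.5663, -1.1587], [-0.5663, 4.8284, -0.5663], [-1.1587, -0.5663, 4.8284]]
  r_p     = [-0.5663, -1.1587, -1.0931]
Written out (R1..R3):
  (R1) 4.8284 phi_1 - 0.5663 phi_2 - 1.1587 phi_3 = -0.5663
  (R2) -0.5663 phi_1 + 4.8284 phi_2 - 0.5663 phi_3 = -1.1587
  (R3) -1.1587 phi_1 - 0.5663 phi_2 + 4.8284 phi_3 = -1.0931
Gaussian elimination:
  R2 <- R2 - (-0.5663/4.8284) R1 = R2 - (-0.117285) R1:  4.761981 phi_2 - 0.702198 phi_3 = -1.225119
  R3 <- R3 - (-1.1587/4.8284) R1 = R3 - (-0.239976) R1:  -0.702198 phi_2 + 4.55034 phi_3 = -1.228998
  R3 <- R3 - (-0.702198/4.761981) R2 = R3 - (-0.147459) R2:  4.446794 phi_3 = -1.409654
Back-substitution:
  phi_hat_3 = -1.409654 / 4.446794 = -0.317004
  phi_hat_2 = (-1.225119 - (-0.702198)(-0.317004)) / 4.761981 = -0.304016
  phi_hat_1 = (-0.5663 - (-0.5663)(-0.304016) - (-1.1587)(-0.317004)) / 4.8284 = -0.229015
So phi_hat = [-0.2290, -0.3040, -0.3170].
Therefore phi_hat_1 = -0.2290.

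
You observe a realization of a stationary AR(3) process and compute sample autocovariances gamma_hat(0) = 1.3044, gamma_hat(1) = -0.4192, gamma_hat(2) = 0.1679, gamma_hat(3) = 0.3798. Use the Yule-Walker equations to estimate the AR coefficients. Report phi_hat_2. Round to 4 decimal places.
\hat\phi_{2} = 0.1470

The Yule-Walker equations for an AR(p) process read, in matrix form,
  Gamma_p phi = r_p,   with   (Gamma_p)_{ij} = gamma(|i - j|),
                       (r_p)_i = gamma(i),   i,j = 1..p.
Substitute the sample gammas (Toeplitz matrix and right-hand side of size 3):
  Gamma_p = [[1.3044, -0.4192, 0.1679], [-0.4192, 1.3044, -0.4192], [0.1679, -0.4192, 1.3044]]
  r_p     = [-0.4192, 0.1679, 0.3798]
Written out (R1..R3):
  (R1) 1.3044 phi_1 - 0.4192 phi_2 + 0.1679 phi_3 = -0.4192
  (R2) -0.4192 phi_1 + 1.3044 phi_2 - 0.4192 phi_3 = 0.1679
  (R3) 0.1679 phi_1 - 0.4192 phi_2 + 1.3044 phi_3 = 0.3798
Gaussian elimination:
  R2 <- R2 - (-0.4192/1.3044) R1 = R2 - (-0.321374) R1:  1.16968 phi_2 - 0.365241 phi_3 = 0.03318
  R3 <- R3 - (0.1679/1.3044) R1 = R3 - (0.128718) R1:  -0.365241 phi_2 + 1.282788 phi_3 = 0.433759
  R3 <- R3 - (-0.365241/1.16968) R2 = R3 - (-0.312257) R2:  1.168739 phi_3 = 0.444119
Back-substitution:
  phi_hat_3 = 0.444119 / 1.168739 = 0.379999
  phi_hat_2 = (0.03318 - (-0.365241)(0.379999)) / 1.16968 = 0.147024
  phi_hat_1 = (-0.4192 - (-0.4192)(0.147024) - (0.1679)(0.379999)) / 1.3044 = -0.323037
So phi_hat = [-0.3230, 0.1470, 0.3800].
Therefore phi_hat_2 = 0.1470.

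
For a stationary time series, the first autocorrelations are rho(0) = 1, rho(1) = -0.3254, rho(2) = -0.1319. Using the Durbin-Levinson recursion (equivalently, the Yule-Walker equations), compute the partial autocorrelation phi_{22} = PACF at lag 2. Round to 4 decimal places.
\phi_{22} = -0.2659

The PACF at lag k is phi_{kk}, the last component of the solution
to the Yule-Walker system G_k phi = r_k where
  (G_k)_{ij} = rho(|i - j|), (r_k)_i = rho(i), i,j = 1..k.
Equivalently, Durbin-Levinson gives phi_{kk} iteratively:
  phi_{11} = rho(1)
  phi_{kk} = [rho(k) - sum_{j=1..k-1} phi_{k-1,j} rho(k-j)]
            / [1 - sum_{j=1..k-1} phi_{k-1,j} rho(j)],
  phi_{k,j} = phi_{k-1,j} - phi_{kk} phi_{k-1,k-j},  j = 1..k-1.
Step k = 1:
  phi_11 = rho(1) = -0.3254.
Step k = 2:
  phi_22 = [rho(2) - phi_11 rho(1)] / [1 - phi_11 rho(1)] = [-0.1319 - (-0.3254)(-0.3254)] / [1 - (-0.3254)(-0.3254)]
         = -0.23778516 / 0.89411484 = -0.2659.
Therefore phi_{22} = -0.2659.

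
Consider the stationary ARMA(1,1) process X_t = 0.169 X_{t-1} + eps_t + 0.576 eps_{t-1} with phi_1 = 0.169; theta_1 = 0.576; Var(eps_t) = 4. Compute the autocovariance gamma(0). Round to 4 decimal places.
\gamma(0) = 6.2854

Multiply the model equation by X_{t-k} and take expectations. With theta_0 = psi_0 = 1 and psi_j the MA(infinity) weights, this gives
  gamma(k) - sum_i phi_i gamma(k-i) = c_k,
  c_k = sigma^2 * sum_{j=k..q} theta_j psi_{j-k}   (c_k = 0 for k > q),
using gamma(-m) = gamma(m).
psi-weights needed (psi_j = theta_j + sum_i phi_i psi_{j-i}):
  psi_1 = theta_1 + phi_1 = 0.576 + (0.169) = 0.745
Right-hand sides:
  c_0 = sigma^2 (1 + theta_1 psi_1) = 4 * (1 + (0.576)(0.745)) = 4 * 1.42912 = 5.71648
  c_1 = sigma^2 theta_1 = 4 * (0.576) = 2.304
  c_2 = 0
Equations for k = 0 and k = 1 (AR order 1):
  gamma(0) = phi_1 gamma(1) + c_0
  gamma(1) = phi_1 gamma(0) + c_1
Substituting the second into the first: gamma(0) (1 - phi_1^2) = c_0 + phi_1 c_1, so
  gamma(0) = (c_0 + phi_1 c_1) / (1 - phi_1^2) = (5.71648 + (0.169)(2.304)) / (1 - (0.169)^2) = 6.105856 / 0.971439 = 6.285373.
Therefore gamma(0) = 6.2854 (to 4 decimal places).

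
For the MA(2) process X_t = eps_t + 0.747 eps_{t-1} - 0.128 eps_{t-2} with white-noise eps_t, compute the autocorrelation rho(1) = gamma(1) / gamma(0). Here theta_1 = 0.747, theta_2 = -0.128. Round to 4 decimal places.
\rho(1) = 0.4137

For an MA(q) process with theta_0 = 1, the autocovariance is
  gamma(k) = sigma^2 * sum_{i=0..q-k} theta_i * theta_{i+k},
and rho(k) = gamma(k) / gamma(0). Sigma^2 cancels.
  numerator   = (1)*(0.747) + (0.747)*(-0.128) = 0.651384.
  denominator = (1)^2 + (0.747)^2 + (-0.128)^2 = 1.574393.
  rho(1) = 0.651384 / 1.574393 = 0.4137.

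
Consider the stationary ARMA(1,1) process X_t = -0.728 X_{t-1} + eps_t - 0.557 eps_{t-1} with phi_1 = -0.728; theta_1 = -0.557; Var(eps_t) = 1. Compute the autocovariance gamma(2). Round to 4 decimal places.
\gamma(2) = 2.7974

Multiply the model equation by X_{t-k} and take expectations. With theta_0 = psi_0 = 1 and psi_j the MA(infinity) weights, this gives
  gamma(k) - sum_i phi_i gamma(k-i) = c_k,
  c_k = sigma^2 * sum_{j=k..q} theta_j psi_{j-k}   (c_k = 0 for k > q),
using gamma(-m) = gamma(m).
psi-weights needed (psi_j = theta_j + sum_i phi_i psi_{j-i}):
  psi_1 = theta_1 + phi_1 = -0.557 + (-0.728) = -1.285
Right-hand sides:
  c_0 = sigma^2 (1 + theta_1 psi_1) = 1 * (1 + (-0.557)(-1.285)) = 1 * 1.715745 = 1.715745
  c_1 = sigma^2 theta_1 = 1 * (-0.557) = -0.557
  c_2 = 0
Equations for k = 0 and k = 1 (AR order 1):
  gamma(0) = phi_1 gamma(1) + c_0
  gamma(1) = phi_1 gamma(0) + c_1
Substituting the second into the first: gamma(0) (1 - phi_1^2) = c_0 + phi_1 c_1, so
  gamma(0) = (c_0 + phi_1 c_1) / (1 - phi_1^2) = (1.715745 + (-0.728)(-0.557)) / (1 - (-0.728)^2) = 2.121241 / 0.470016 = 4.513125.
  gamma(1) = phi_1 gamma(0) + c_1 = (-0.728)(4.513125) + (-0.557) = -3.842555.
For k = 2 (> q): gamma(2) = phi_1 gamma(1) = (-0.728)(-3.842555) = 2.79738.
Therefore gamma(2) = 2.7974 (to 4 decimal places).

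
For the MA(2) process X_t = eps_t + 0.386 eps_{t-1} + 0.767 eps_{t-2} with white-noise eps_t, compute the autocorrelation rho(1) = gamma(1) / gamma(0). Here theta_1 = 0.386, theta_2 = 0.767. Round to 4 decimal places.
\rho(1) = 0.3926

For an MA(q) process with theta_0 = 1, the autocovariance is
  gamma(k) = sigma^2 * sum_{i=0..q-k} theta_i * theta_{i+k},
and rho(k) = gamma(k) / gamma(0). Sigma^2 cancels.
  numerator   = (1)*(0.386) + (0.386)*(0.767) = 0.682062.
  denominator = (1)^2 + (0.386)^2 + (0.767)^2 = 1.737285.
  rho(1) = 0.682062 / 1.737285 = 0.3926.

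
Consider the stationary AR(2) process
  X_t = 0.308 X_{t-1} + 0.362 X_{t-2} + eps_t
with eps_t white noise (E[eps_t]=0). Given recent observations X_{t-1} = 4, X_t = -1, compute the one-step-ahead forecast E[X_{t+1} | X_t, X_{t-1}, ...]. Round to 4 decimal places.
E[X_{t+1} \mid \mathcal F_t] = 1.1400

For an AR(p) model X_t = c + sum_i phi_i X_{t-i} + eps_t, the
one-step-ahead conditional mean is
  E[X_{t+1} | X_t, ...] = c + sum_i phi_i X_{t+1-i}.
Substitute known values:
  E[X_{t+1} | ...] = (0.308) * (-1) + (0.362) * (4)
                   = 1.1400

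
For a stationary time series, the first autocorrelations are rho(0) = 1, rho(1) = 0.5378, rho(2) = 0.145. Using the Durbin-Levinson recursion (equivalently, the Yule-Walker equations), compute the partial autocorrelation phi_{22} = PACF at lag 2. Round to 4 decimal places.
\phi_{22} = -0.2029

The PACF at lag k is phi_{kk}, the last component of the solution
to the Yule-Walker system G_k phi = r_k where
  (G_k)_{ij} = rho(|i - j|), (r_k)_i = rho(i), i,j = 1..k.
Equivalently, Durbin-Levinson gives phi_{kk} iteratively:
  phi_{11} = rho(1)
  phi_{kk} = [rho(k) - sum_{j=1..k-1} phi_{k-1,j} rho(k-j)]
            / [1 - sum_{j=1..k-1} phi_{k-1,j} rho(j)],
  phi_{k,j} = phi_{k-1,j} - phi_{kk} phi_{k-1,k-j},  j = 1..k-1.
Step k = 1:
  phi_11 = rho(1) = 0.5378.
Step k = 2:
  phi_22 = [rho(2) - phi_11 rho(1)] / [1 - phi_11 rho(1)] = [0.145 - (0.5378)(0.5378)] / [1 - (0.5378)(0.5378)]
         = -0.14422884 / 0.71077116 = -0.2029.
Therefore phi_{22} = -0.2029.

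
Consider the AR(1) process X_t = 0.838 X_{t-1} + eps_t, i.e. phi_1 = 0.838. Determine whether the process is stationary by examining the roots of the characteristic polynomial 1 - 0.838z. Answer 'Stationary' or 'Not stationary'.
\text{Stationary}

The AR(p) characteristic polynomial is P(z) = 1 - 0.838z.
Stationarity requires all roots to lie outside the unit circle, i.e. |z| > 1 for every root.
This is linear in z: 1 + (-0.838) z = 0  =>  z = -1/(-0.838) = 1.193317,  |z| = 1.193317.
Moduli of all roots: 1.1933.
All moduli strictly greater than 1? Yes.
Verdict: Stationary.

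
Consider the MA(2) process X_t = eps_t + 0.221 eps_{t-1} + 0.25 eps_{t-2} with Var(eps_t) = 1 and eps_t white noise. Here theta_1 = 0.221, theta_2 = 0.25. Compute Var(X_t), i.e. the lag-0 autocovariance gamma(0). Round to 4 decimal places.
\gamma(0) = 1.1113

For an MA(q) process X_t = eps_t + sum_i theta_i eps_{t-i} with
Var(eps_t) = sigma^2, the variance is
  gamma(0) = sigma^2 * (1 + sum_i theta_i^2).
  sum_i theta_i^2 = (0.221)^2 + (0.25)^2 = 0.048841 + 0.0625 = 0.111341.
  gamma(0) = 1 * (1 + 0.111341) = 1 * 1.111341 = 1.111341, which rounds to 1.1113.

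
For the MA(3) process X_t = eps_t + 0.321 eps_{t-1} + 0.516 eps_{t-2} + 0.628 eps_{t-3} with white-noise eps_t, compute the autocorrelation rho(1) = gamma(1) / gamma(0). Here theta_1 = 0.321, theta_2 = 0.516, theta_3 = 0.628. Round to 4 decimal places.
\rho(1) = 0.4597

For an MA(q) process with theta_0 = 1, the autocovariance is
  gamma(k) = sigma^2 * sum_{i=0..q-k} theta_i * theta_{i+k},
and rho(k) = gamma(k) / gamma(0). Sigma^2 cancels.
  numerator   = (1)*(0.321) + (0.321)*(0.516) + (0.516)*(0.628) = 0.810684.
  denominator = (1)^2 + (0.321)^2 + (0.516)^2 + (0.628)^2 = 1.763681.
  rho(1) = 0.810684 / 1.763681 = 0.4597.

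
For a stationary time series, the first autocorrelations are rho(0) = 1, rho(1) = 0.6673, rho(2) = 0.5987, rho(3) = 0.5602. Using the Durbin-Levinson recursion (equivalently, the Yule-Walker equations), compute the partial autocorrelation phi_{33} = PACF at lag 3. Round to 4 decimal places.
\phi_{33} = 0.1691

The PACF at lag k is phi_{kk}, the last component of the solution
to the Yule-Walker system G_k phi = r_k where
  (G_k)_{ij} = rho(|i - j|), (r_k)_i = rho(i), i,j = 1..k.
Equivalently, Durbin-Levinson gives phi_{kk} iteratively:
  phi_{11} = rho(1)
  phi_{kk} = [rho(k) - sum_{j=1..k-1} phi_{k-1,j} rho(k-j)]
            / [1 - sum_{j=1..k-1} phi_{k-1,j} rho(j)],
  phi_{k,j} = phi_{k-1,j} - phi_{kk} phi_{k-1,k-j},  j = 1..k-1.
Step k = 1:
  phi_11 = rho(1) = 0.6673.
Step k = 2:
  phi_22 = [rho(2) - phi_11 rho(1)] / [1 - phi_11 rho(1)] = [0.5987 - (0.6673)(0.6673)] / [1 - (0.6673)(0.6673)]
         = 0.15341071 / 0.55471071 = 0.27656.
  Update: phi_21 = phi_11 - phi_22 phi_11 = 0.6673 - (0.27656)(0.6673) = 0.482752.
Step k = 3:
  phi_33 = [rho(3) - phi_21 rho(2) - phi_22 rho(1)] / [1 - phi_21 rho(1) - phi_22 rho(2)]
    numerator   = 0.5602 - (0.482752)(0.5987) - (0.27656)(0.6673) = 0.08662822
    denominator = 1 - (0.482752)(0.6673) - (0.27656)(0.5987) = 0.51228347
  phi_33 = 0.08662822 / 0.51228347 = 0.1691.
Therefore phi_{33} = 0.1691.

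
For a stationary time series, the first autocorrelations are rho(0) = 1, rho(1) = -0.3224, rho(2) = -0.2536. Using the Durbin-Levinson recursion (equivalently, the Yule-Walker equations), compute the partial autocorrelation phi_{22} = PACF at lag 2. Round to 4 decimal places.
\phi_{22} = -0.3990

The PACF at lag k is phi_{kk}, the last component of the solution
to the Yule-Walker system G_k phi = r_k where
  (G_k)_{ij} = rho(|i - j|), (r_k)_i = rho(i), i,j = 1..k.
Equivalently, Durbin-Levinson gives phi_{kk} iteratively:
  phi_{11} = rho(1)
  phi_{kk} = [rho(k) - sum_{j=1..k-1} phi_{k-1,j} rho(k-j)]
            / [1 - sum_{j=1..k-1} phi_{k-1,j} rho(j)],
  phi_{k,j} = phi_{k-1,j} - phi_{kk} phi_{k-1,k-j},  j = 1..k-1.
Step k = 1:
  phi_11 = rho(1) = -0.3224.
Step k = 2:
  phi_22 = [rho(2) - phi_11 rho(1)] / [1 - phi_11 rho(1)] = [-0.2536 - (-0.3224)(-0.3224)] / [1 - (-0.3224)(-0.3224)]
         = -0.35754176 / 0.89605824 = -0.399.
Therefore phi_{22} = -0.3990.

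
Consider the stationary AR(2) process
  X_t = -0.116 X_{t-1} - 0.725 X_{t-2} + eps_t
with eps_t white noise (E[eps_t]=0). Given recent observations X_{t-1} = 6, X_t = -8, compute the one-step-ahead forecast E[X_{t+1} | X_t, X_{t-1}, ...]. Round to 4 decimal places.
E[X_{t+1} \mid \mathcal F_t] = -3.4220

For an AR(p) model X_t = c + sum_i phi_i X_{t-i} + eps_t, the
one-step-ahead conditional mean is
  E[X_{t+1} | X_t, ...] = c + sum_i phi_i X_{t+1-i}.
Substitute known values:
  E[X_{t+1} | ...] = (-0.116) * (-8) + (-0.725) * (6)
                   = -3.4220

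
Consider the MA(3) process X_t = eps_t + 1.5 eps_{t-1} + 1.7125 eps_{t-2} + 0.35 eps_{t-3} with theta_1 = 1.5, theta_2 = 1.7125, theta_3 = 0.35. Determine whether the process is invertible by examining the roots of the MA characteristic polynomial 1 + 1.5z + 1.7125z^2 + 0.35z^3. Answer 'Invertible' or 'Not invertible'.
\text{Not invertible}

The MA(q) characteristic polynomial is P(z) = 1 + 1.5z + 1.7125z^2 + 0.35z^3.
Invertibility requires all roots to lie outside the unit circle, i.e. |z| > 1 for every root.
Degree 3: look for a simple real root z0 first, then factor out (1 - z/z0) and solve the remaining quadratic.
Testing z0 = -4: P(-4) = 1 + (1.5)(-4) + (1.7125)(-4)^2 + (0.35)(-4)^3
  = 1 + (-6) + (27.4) + (-22.4) = 0.  So z_0 = -4 is a root, |z_0| = 4.
Divide out the factor (1 + 0.25 z) = (1 - z/z0) (since 1/z0 = -0.25):
  P(z) = (1 + 0.25 z)(1 + (1.25) z + (1.4) z^2)
  [check: z-coef 1.25 - (-0.25) = 1.5; z^2-coef 1.4 - (-0.25)(1.25) = 1.7125; z^3-coef -(-0.25)(1.4) = 0.35.]
Remaining roots from the quadratic factor 1 + (1.25) z + (1.4) z^2:
  Set 1 + (1.25) z + (1.4) z^2 = 0, i.e. a z^2 + b z + c = 0 with a = 1.4, b = 1.25, c = 1.
  Discriminant D = b^2 - 4ac = (1.25)^2 - 4*(1.4)*1 = 1.5625 - (5.6) = -4.0375.
  D < 0, so the roots are the complex-conjugate pair z = (-b +/- i sqrt(-D)) / (2a) = -0.4464 +/- 0.7176i.
  For a conjugate pair |z|^2 = z * conj(z) = (product of roots) = c/a = 1/(1.4) = 0.714286, so |z| = sqrt(0.714286) = 0.8452 for both roots.
Moduli of all roots: 4.0000, 0.8452, 0.8452.
All moduli strictly greater than 1? No.
Verdict: Not invertible.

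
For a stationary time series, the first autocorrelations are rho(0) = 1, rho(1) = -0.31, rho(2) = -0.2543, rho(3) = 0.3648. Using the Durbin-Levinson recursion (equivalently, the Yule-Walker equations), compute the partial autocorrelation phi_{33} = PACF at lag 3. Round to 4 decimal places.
\phi_{33} = 0.1761

The PACF at lag k is phi_{kk}, the last component of the solution
to the Yule-Walker system G_k phi = r_k where
  (G_k)_{ij} = rho(|i - j|), (r_k)_i = rho(i), i,j = 1..k.
Equivalently, Durbin-Levinson gives phi_{kk} iteratively:
  phi_{11} = rho(1)
  phi_{kk} = [rho(k) - sum_{j=1..k-1} phi_{k-1,j} rho(k-j)]
            / [1 - sum_{j=1..k-1} phi_{k-1,j} rho(j)],
  phi_{k,j} = phi_{k-1,j} - phi_{kk} phi_{k-1,k-j},  j = 1..k-1.
Step k = 1:
  phi_11 = rho(1) = -0.31.
Step k = 2:
  phi_22 = [rho(2) - phi_11 rho(1)] / [1 - phi_11 rho(1)] = [-0.2543 - (-0.31)(-0.31)] / [1 - (-0.31)(-0.31)]
         = -0.3504 / 0.9039 = -0.387654.
  Update: phi_21 = phi_11 - phi_22 phi_11 = -0.31 - (-0.387654)(-0.31) = -0.430173.
Step k = 3:
  phi_33 = [rho(3) - phi_21 rho(2) - phi_22 rho(1)] / [1 - phi_21 rho(1) - phi_22 rho(2)]
    numerator   = 0.3648 - (-0.430173)(-0.2543) - (-0.387654)(-0.31) = 0.13523453
    denominator = 1 - (-0.430173)(-0.31) - (-0.387654)(-0.2543) = 0.76806621
  phi_33 = 0.13523453 / 0.76806621 = 0.1761.
Therefore phi_{33} = 0.1761.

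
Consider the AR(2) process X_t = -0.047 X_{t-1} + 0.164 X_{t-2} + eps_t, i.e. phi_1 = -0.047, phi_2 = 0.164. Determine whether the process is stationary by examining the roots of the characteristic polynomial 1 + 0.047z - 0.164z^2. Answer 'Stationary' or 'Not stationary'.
\text{Stationary}

The AR(p) characteristic polynomial is P(z) = 1 + 0.047z - 0.164z^2.
Stationarity requires all roots to lie outside the unit circle, i.e. |z| > 1 for every root.
Set 1 + (0.047) z + (-0.164) z^2 = 0, i.e. a z^2 + b z + c = 0 with a = -0.164, b = 0.047, c = 1.
Discriminant D = b^2 - 4ac = (0.047)^2 - 4*(-0.164)*1 = 0.002209 - (-0.656) = 0.658209.
D >= 0, so the roots are real: z = (-b +/- sqrt(D)) / (2a) = (-0.047 +/- 0.811301) / (-0.328).
  z_1 = (-0.047 + 0.811301) / (-0.328) = -2.3302,   |z_1| = 2.3302.
  z_2 = (-0.047 - 0.811301) / (-0.328) = 2.6168,   |z_2| = 2.6168.
Moduli of all roots: 2.3302, 2.6168.
All moduli strictly greater than 1? Yes.
Verdict: Stationary.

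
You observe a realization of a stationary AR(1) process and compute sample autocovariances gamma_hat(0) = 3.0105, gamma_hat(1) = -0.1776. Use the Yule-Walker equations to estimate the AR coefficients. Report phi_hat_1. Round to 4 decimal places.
\hat\phi_{1} = -0.0590

The Yule-Walker equations for an AR(p) process read, in matrix form,
  Gamma_p phi = r_p,   with   (Gamma_p)_{ij} = gamma(|i - j|),
                       (r_p)_i = gamma(i),   i,j = 1..p.
Substitute the sample gammas (Toeplitz matrix and right-hand side of size 1):
  Gamma_p = [[3.0105]]
  r_p     = [-0.1776]
With p = 1 this is the single equation gamma(0) phi_1 = gamma(1):
  phi_hat_1 = gamma(1) / gamma(0) = -0.1776 / 3.0105 = -0.0590.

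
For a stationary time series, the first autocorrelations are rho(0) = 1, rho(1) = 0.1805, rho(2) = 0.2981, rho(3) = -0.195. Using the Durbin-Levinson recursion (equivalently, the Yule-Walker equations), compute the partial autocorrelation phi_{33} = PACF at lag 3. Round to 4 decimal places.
\phi_{33} = -0.3170

The PACF at lag k is phi_{kk}, the last component of the solution
to the Yule-Walker system G_k phi = r_k where
  (G_k)_{ij} = rho(|i - j|), (r_k)_i = rho(i), i,j = 1..k.
Equivalently, Durbin-Levinson gives phi_{kk} iteratively:
  phi_{11} = rho(1)
  phi_{kk} = [rho(k) - sum_{j=1..k-1} phi_{k-1,j} rho(k-j)]
            / [1 - sum_{j=1..k-1} phi_{k-1,j} rho(j)],
  phi_{k,j} = phi_{k-1,j} - phi_{kk} phi_{k-1,k-j},  j = 1..k-1.
Step k = 1:
  phi_11 = rho(1) = 0.1805.
Step k = 2:
  phi_22 = [rho(2) - phi_11 rho(1)] / [1 - phi_11 rho(1)] = [0.2981 - (0.1805)(0.1805)] / [1 - (0.1805)(0.1805)]
         = 0.26551975 / 0.96741975 = 0.274462.
  Update: phi_21 = phi_11 - phi_22 phi_11 = 0.1805 - (0.274462)(0.1805) = 0.13096.
Step k = 3:
  phi_33 = [rho(3) - phi_21 rho(2) - phi_22 rho(1)] / [1 - phi_21 rho(1) - phi_22 rho(2)]
    numerator   = -0.195 - (0.13096)(0.2981) - (0.274462)(0.1805) = -0.28357942
    denominator = 1 - (0.13096)(0.1805) - (0.274462)(0.2981) = 0.89454473
  phi_33 = -0.28357942 / 0.89454473 = -0.317.
Therefore phi_{33} = -0.3170.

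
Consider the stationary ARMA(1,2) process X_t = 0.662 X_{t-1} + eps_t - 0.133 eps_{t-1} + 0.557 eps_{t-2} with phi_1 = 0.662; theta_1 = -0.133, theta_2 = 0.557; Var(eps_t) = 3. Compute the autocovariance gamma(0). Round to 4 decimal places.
\gamma(0) = 8.2347

Multiply the model equation by X_{t-k} and take expectations. With theta_0 = psi_0 = 1 and psi_j the MA(infinity) weights, this gives
  gamma(k) - sum_i phi_i gamma(k-i) = c_k,
  c_k = sigma^2 * sum_{j=k..q} theta_j psi_{j-k}   (c_k = 0 for k > q),
using gamma(-m) = gamma(m).
psi-weights needed (psi_j = theta_j + sum_i phi_i psi_{j-i}):
  psi_1 = theta_1 + phi_1 = -0.133 + (0.662) = 0.529
  psi_2 = theta_2 + phi_1 psi_1 = 0.557 + (0.662)(0.529) = 0.907198
Right-hand sides:
  c_0 = sigma^2 (1 + theta_1 psi_1 + theta_2 psi_2) = 3 * (1 + (-0.133)(0.529) + (0.557)(0.907198)) = 3 * 1.434952 = 4.304857
  c_1 = sigma^2 (theta_1 + theta_2 psi_1) = 3 * (-0.133 + (0.557)(0.529)) = 0.484959
  c_2 = sigma^2 theta_2 = 3 * (0.557) = 1.671
Equations for k = 0 and k = 1 (AR order 1):
  gamma(0) = phi_1 gamma(1) + c_0
  gamma(1) = phi_1 gamma(0) + c_1
Substituting the second into the first: gamma(0) (1 - phi_1^2) = c_0 + phi_1 c_1, so
  gamma(0) = (c_0 + phi_1 c_1) / (1 - phi_1^2) = (4.304857 + (0.662)(0.484959)) / (1 - (0.662)^2) = 4.6259 / 0.561756 = 8.234713.
Therefore gamma(0) = 8.2347 (to 4 decimal places).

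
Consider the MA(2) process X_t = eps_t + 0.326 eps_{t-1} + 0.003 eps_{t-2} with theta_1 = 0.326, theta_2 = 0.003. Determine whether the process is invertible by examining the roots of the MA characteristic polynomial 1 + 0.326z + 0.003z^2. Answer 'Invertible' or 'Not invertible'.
\text{Invertible}

The MA(q) characteristic polynomial is P(z) = 1 + 0.326z + 0.003z^2.
Invertibility requires all roots to lie outside the unit circle, i.e. |z| > 1 for every root.
Set 1 + (0.326) z + (0.003) z^2 = 0, i.e. a z^2 + b z + c = 0 with a = 0.003, b = 0.326, c = 1.
Discriminant D = b^2 - 4ac = (0.326)^2 - 4*(0.003)*1 = 0.106276 - (0.012) = 0.094276.
D >= 0, so the roots are real: z = (-b +/- sqrt(D)) / (2a) = (-0.326 +/- 0.307044) / (0.006).
  z_1 = (-0.326 + 0.307044) / (0.006) = -3.1593,   |z_1| = 3.1593.
  z_2 = (-0.326 - 0.307044) / (0.006) = -105.5073,   |z_2| = 105.5073.
Moduli of all roots: 3.1593, 105.5073.
All moduli strictly greater than 1? Yes.
Verdict: Invertible.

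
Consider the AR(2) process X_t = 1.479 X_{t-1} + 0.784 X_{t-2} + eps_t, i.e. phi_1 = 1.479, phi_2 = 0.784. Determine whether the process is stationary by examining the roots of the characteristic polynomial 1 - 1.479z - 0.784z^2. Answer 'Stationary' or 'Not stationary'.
\text{Not stationary}

The AR(p) characteristic polynomial is P(z) = 1 - 1.479z - 0.784z^2.
Stationarity requires all roots to lie outside the unit circle, i.e. |z| > 1 for every root.
Set 1 + (-1.479) z + (-0.784) z^2 = 0, i.e. a z^2 + b z + c = 0 with a = -0.784, b = -1.479, c = 1.
Discriminant D = b^2 - 4ac = (-1.479)^2 - 4*(-0.784)*1 = 2.187441 - (-3.136) = 5.323441.
D >= 0, so the roots are real: z = (-b +/- sqrt(D)) / (2a) = (1.479 +/- 2.307258) / (-1.568).
  z_1 = (1.479 + 2.307258) / (-1.568) = -2.4147,   |z_1| = 2.4147.
  z_2 = (1.479 - 2.307258) / (-1.568) = 0.5282,   |z_2| = 0.5282.
Moduli of all roots: 2.4147, 0.5282.
All moduli strictly greater than 1? No.
Verdict: Not stationary.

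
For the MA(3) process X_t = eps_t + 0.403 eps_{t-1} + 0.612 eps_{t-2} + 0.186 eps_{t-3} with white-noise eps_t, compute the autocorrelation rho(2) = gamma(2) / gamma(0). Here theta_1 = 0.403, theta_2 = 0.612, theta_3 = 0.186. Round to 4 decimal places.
\rho(2) = 0.4371

For an MA(q) process with theta_0 = 1, the autocovariance is
  gamma(k) = sigma^2 * sum_{i=0..q-k} theta_i * theta_{i+k},
and rho(k) = gamma(k) / gamma(0). Sigma^2 cancels.
  numerator   = (1)*(0.612) + (0.403)*(0.186) = 0.686958.
  denominator = (1)^2 + (0.403)^2 + (0.612)^2 + (0.186)^2 = 1.571549.
  rho(2) = 0.686958 / 1.571549 = 0.4371.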